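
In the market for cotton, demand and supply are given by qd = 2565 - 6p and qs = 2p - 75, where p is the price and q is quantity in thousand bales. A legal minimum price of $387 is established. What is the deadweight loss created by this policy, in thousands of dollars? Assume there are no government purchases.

Without the control the market clears where 2565 - 6p = 2p - 75, i.e. p* = 330 and q* = 585.
Because the floor (387) lies above the market-clearing price, it is binding.
At p = 387: qd = 2565 - 6·387 = 243 and qs = 2·387 - 75 = 699.
Quantity traded falls to 243. At q = 243 the demand price is (2565 - 243)/6 = 387 and the supply price is (75 + 243)/2 = 159.
Deadweight loss = ½ · (387 - 159) · (585 - 243) = ½ · 228 · 342 = 38988.

38988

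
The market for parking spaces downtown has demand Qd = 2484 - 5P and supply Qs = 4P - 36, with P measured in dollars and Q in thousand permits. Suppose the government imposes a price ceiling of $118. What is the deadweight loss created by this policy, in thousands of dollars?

In a free market, 2484 - 5P = 4P - 36 gives the equilibrium P* = 280, Q* = 1084.
Since 118 < 280, the ceiling is binding.
At P = 118: Qd = 2484 - 5·118 = 1894 and Qs = 4·118 - 36 = 436.
Quantity traded falls to 436. At Q = 436 the demand price is (2484 - 436)/5 = 409.6 and the supply price is (36 + 436)/4 = 118.
Deadweight loss = ½ · (409.6 - 118) · (1084 - 436) = ½ · 291.6 · 648 = 94478.4.

94478.4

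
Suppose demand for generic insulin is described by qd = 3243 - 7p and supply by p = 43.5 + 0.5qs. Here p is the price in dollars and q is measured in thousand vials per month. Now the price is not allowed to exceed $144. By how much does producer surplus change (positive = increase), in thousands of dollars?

-96502

Rearranging supply gives qs = 2p - 87. Setting quantity demanded equal to quantity supplied, 3243 - 7p = 2p - 87, gives p* = 370 and q* = 653.
Since 144 < 370, the ceiling is binding.
At p = 144: qd = 3243 - 7·144 = 2235 and qs = 2·144 - 87 = 201.
Producer surplus without the control is ½ · (370 - 43.5) · 653 = 106602.25.
With the ceiling, producers sell 201 units at 144, so PS = ½ · (144 - 43.5) · 201 = 10100.25.
Change in producer surplus = 10100.25 - 106602.25 = -96502.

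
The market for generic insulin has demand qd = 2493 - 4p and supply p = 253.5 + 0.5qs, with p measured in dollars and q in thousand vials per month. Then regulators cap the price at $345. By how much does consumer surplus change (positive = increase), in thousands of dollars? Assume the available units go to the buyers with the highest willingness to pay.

Rearranging supply gives qs = 2p - 507. Equilibrium: 2493 - 4p = 2p - 507, so 3000 = 6p and p* = 500, q* = 493.
Since 345 < 500, the ceiling is binding.
At p = 345: qd = 2493 - 4·345 = 1113 and qs = 2·345 - 507 = 183.
Consumer surplus without the control is ½ · (623.25 - 500) · 493 = 30381.125.
With the ceiling, 183 units are sold at 345 (assume they go to the highest-value buyers). The demand price at q = 183 is 577.5, so CS = ½ · [(623.25 - 345) + (577.5 - 345)] · 183 = 46733.625.
Change in consumer surplus = 46733.625 - 30381.125 = 16352.5.

16352.5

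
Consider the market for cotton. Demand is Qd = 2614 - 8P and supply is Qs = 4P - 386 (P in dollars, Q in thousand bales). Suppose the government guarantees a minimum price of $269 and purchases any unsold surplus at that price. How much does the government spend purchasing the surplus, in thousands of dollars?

Setting quantity demanded equal to quantity supplied, 2614 - 8P = 4P - 386, gives P* = 250 and Q* = 614.
The floor of 269 is above the equilibrium price 250, so it binds.
At P = 269: Qd = 2614 - 8·269 = 462 and Qs = 4·269 - 386 = 690.
Surplus = Qs - Qd = 228.
Government expenditure = surplus × support price = 228 × 269 = 61332.

61332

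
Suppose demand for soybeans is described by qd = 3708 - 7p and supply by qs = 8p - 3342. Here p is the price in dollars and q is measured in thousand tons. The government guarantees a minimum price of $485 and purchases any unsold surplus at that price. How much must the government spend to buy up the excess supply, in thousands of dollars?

109125

Equilibrium: 3708 - 7p = 8p - 3342, so 7050 = 15p and p* = 470, q* = 418.
Since 485 > 470, the floor is binding.
At p = 485: qd = 3708 - 7·485 = 313 and qs = 8·485 - 3342 = 538.
Surplus = qs - qd = 225.
Government expenditure = surplus × support price = 225 × 485 = 109125.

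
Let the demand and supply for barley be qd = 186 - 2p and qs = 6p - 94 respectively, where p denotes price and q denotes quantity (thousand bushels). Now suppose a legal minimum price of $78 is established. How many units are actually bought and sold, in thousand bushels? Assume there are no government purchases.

Setting quantity demanded equal to quantity supplied, 186 - 2p = 6p - 94, gives p* = 35 and q* = 116.
Since 78 > 35, the floor is binding.
At p = 78: qd = 186 - 2·78 = 30 and qs = 6·78 - 94 = 374.
The quantity actually transacted is the short side, demand: 30.

30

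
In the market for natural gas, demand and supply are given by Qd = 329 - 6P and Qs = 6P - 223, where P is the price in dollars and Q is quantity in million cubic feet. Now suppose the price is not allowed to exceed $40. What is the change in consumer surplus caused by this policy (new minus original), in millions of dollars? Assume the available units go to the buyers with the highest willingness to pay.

-6

Setting quantity demanded equal to quantity supplied, 329 - 6P = 6P - 223, gives P* = 46 and Q* = 53.
Since 40 < 46, the ceiling is binding.
At P = 40: Qd = 329 - 6·40 = 89 and Qs = 6·40 - 223 = 17.
Consumer surplus without the control is ½ · (329/6 - 46) · 53 = 2809/12.
With the ceiling, 17 units are sold at 40 (assume they go to the highest-value buyers). The demand price at Q = 17 is 52, so CS = ½ · [(329/6 - 40) + (52 - 40)] · 17 = 2737/12.
Change in consumer surplus = 2737/12 - 2809/12 = -6.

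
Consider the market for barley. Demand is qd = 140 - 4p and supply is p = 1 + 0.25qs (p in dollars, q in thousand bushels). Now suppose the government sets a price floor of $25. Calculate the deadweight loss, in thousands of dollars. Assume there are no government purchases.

196

Rearranging supply gives qs = 4p - 4. Without the control the market clears where 140 - 4p = 4p - 4, i.e. p* = 18 and q* = 68.
The floor of 25 is above the equilibrium price 18, so it binds.
At p = 25: qd = 140 - 4·25 = 40 and qs = 4·25 - 4 = 96.
Quantity traded falls to 40. At q = 40 the demand price is (140 - 40)/4 = 25 and the supply price is (4 + 40)/4 = 11.
Deadweight loss = ½ · (25 - 11) · (68 - 40) = ½ · 14 · 28 = 196.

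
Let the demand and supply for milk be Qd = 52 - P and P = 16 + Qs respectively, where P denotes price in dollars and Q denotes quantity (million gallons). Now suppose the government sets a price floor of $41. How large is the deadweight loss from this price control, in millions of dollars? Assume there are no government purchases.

49

Rearranging supply gives Qs = P - 16. Setting quantity demanded equal to quantity supplied, 52 - P = P - 16, gives P* = 34 and Q* = 18.
The floor of 41 is above the equilibrium price 34, so it binds.
At P = 41: Qd = 52 - 41 = 11 and Qs = 41 - 16 = 25.
Quantity traded falls to 11. At Q = 11 the demand price is 52 - 11 = 41 and the supply price is 16 + 11 = 27.
Deadweight loss = ½ · (41 - 27) · (18 - 11) = ½ · 14 · 7 = 49.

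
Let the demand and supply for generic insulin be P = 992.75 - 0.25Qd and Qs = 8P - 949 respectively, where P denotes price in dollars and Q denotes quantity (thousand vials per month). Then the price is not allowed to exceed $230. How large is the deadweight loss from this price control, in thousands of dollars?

Rearranging demand gives Qd = 3971 - 4P. Setting quantity demanded equal to quantity supplied, 3971 - 4P = 8P - 949, gives P* = 410 and Q* = 2331.
Because the ceiling (230) lies below the market-clearing price, it is binding.
At P = 230: Qd = 3971 - 4·230 = 3051 and Qs = 8·230 - 949 = 891.
Quantity traded falls to 891. At Q = 891 the demand price is (3971 - 891)/4 = 770 and the supply price is (949 + 891)/8 = 230.
Deadweight loss = ½ · (770 - 230) · (2331 - 891) = ½ · 540 · 1440 = 388800.

388800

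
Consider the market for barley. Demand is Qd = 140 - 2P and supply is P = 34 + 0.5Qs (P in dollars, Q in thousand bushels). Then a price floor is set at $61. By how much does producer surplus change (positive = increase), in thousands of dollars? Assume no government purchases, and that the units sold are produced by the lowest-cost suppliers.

81

Rearranging supply gives Qs = 2P - 68. Without the control the market clears where 140 - 2P = 2P - 68, i.e. P* = 52 and Q* = 36.
Since 61 > 52, the floor is binding.
At P = 61: Qd = 140 - 2·61 = 18 and Qs = 2·61 - 68 = 54.
Producer surplus without the control is ½ · (52 - 34) · 36 = 324.
With the floor, 18 units are sold at 61. The supply price at Q = 18 is 43, so PS = ½ · [(61 - 34) + (61 - 43)] · 18 = 405.
Change in producer surplus = 405 - 324 = 81.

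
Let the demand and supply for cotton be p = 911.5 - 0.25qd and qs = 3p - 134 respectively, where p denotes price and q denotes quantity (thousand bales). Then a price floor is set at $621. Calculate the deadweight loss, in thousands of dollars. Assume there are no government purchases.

Rearranging demand gives qd = 3646 - 4p. In a free market, 3646 - 4p = 3p - 134 gives the equilibrium p* = 540, q* = 1486.
The floor of 621 is above the equilibrium price 540, so it binds.
At p = 621: qd = 3646 - 4·621 = 1162 and qs = 3·621 - 134 = 1729.
Quantity traded falls to 1162. At q = 1162 the demand price is (3646 - 1162)/4 = 621 and the supply price is (134 + 1162)/3 = 432.
Deadweight loss = ½ · (621 - 432) · (1486 - 1162) = ½ · 189 · 324 = 30618.

30618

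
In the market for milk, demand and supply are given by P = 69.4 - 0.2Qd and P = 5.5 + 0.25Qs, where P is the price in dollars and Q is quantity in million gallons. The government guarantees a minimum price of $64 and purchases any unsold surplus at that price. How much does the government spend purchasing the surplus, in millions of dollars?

13248

Rearranging demand gives Qd = 347 - 5P; rearranging supply gives Qs = 4P - 22. In a free market, 347 - 5P = 4P - 22 gives the equilibrium P* = 41, Q* = 142.
The floor of 64 is above the equilibrium price 41, so it binds.
At P = 64: Qd = 347 - 5·64 = 27 and Qs = 4·64 - 22 = 234.
Surplus = Qs - Qd = 207.
Government expenditure = surplus × support price = 207 × 64 = 13248.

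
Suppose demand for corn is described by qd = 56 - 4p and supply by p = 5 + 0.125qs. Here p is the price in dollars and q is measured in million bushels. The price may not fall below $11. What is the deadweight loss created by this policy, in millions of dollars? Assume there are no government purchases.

Rearranging supply gives qs = 8p - 40. In a free market, 56 - 4p = 8p - 40 gives the equilibrium p* = 8, q* = 24.
Because the floor (11) lies above the market-clearing price, it is binding.
At p = 11: qd = 56 - 4·11 = 12 and qs = 8·11 - 40 = 48.
Quantity traded falls to 12. At q = 12 the demand price is (56 - 12)/4 = 11 and the supply price is (40 + 12)/8 = 6.5.
Deadweight loss = ½ · (11 - 6.5) · (24 - 12) = ½ · 4.5 · 12 = 27.

27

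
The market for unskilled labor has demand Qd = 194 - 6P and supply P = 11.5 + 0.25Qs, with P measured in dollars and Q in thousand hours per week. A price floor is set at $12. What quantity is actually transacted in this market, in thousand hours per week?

Rearranging supply gives Qs = 4P - 46. In a free market, 194 - 6P = 4P - 46 gives the equilibrium P* = 24, Q* = 50.
The floor of 12 is below the equilibrium price 24, so it is not binding; the market clears at P* = 24, Q* = 50.

50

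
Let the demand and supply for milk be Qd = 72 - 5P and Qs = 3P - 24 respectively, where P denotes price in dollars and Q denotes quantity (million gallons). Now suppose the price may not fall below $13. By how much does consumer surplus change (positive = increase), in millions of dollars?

-9.5

Without the control the market clears where 72 - 5P = 3P - 24, i.e. P* = 12 and Q* = 12.
The floor of 13 is above the equilibrium price 12, so it binds.
At P = 13: Qd = 72 - 5·13 = 7 and Qs = 3·13 - 24 = 15.
Consumer surplus without the control is ½ · (14.4 - 12) · 12 = 14.4.
With the floor, consumers buy 7 units at 13, so CS = ½ · (14.4 - 13) · 7 = 4.9.
Change in consumer surplus = 4.9 - 14.4 = -9.5.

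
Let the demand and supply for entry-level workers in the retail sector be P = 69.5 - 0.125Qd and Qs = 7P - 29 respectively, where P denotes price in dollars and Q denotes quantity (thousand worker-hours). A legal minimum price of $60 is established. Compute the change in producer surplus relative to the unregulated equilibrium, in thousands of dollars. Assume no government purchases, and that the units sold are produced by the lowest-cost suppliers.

Rearranging demand gives Qd = 556 - 8P. Setting quantity demanded equal to quantity supplied, 556 - 8P = 7P - 29, gives P* = 39 and Q* = 244.
Because the floor (60) lies above the market-clearing price, it is binding.
At P = 60: Qd = 556 - 8·60 = 76 and Qs = 7·60 - 29 = 391.
Producer surplus without the control is ½ · (39 - 29/7) · 244 = 29768/7.
With the floor, 76 units are sold at 60. The supply price at Q = 76 is 15, so PS = ½ · [(60 - 29/7) + (60 - 15)] · 76 = 26828/7.
Change in producer surplus = 26828/7 - 29768/7 = -420.

-420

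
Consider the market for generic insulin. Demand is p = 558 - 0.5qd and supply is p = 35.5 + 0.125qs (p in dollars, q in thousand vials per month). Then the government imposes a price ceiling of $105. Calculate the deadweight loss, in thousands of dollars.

Rearranging demand gives qd = 1116 - 2p; rearranging supply gives qs = 8p - 284. Equilibrium: 1116 - 2p = 8p - 284, so 1400 = 10p and p* = 140, q* = 836.
The ceiling of 105 is below the equilibrium price 140, so it binds.
At p = 105: qd = 1116 - 2·105 = 906 and qs = 8·105 - 284 = 556.
Quantity traded falls to 556. At q = 556 the demand price is (1116 - 556)/2 = 280 and the supply price is (284 + 556)/8 = 105.
Deadweight loss = ½ · (280 - 105) · (836 - 556) = ½ · 175 · 280 = 24500.

24500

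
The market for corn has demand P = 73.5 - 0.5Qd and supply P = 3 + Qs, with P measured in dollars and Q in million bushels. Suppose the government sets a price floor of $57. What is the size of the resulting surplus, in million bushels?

Rearranging demand gives Qd = 147 - 2P; rearranging supply gives Qs = P - 3. Without the control the market clears where 147 - 2P = P - 3, i.e. P* = 50 and Q* = 47.
Since 57 > 50, the floor is binding.
At P = 57: Qd = 147 - 2·57 = 33 and Qs = 57 - 3 = 54.
Surplus = Qs - Qd = 54 - 33 = 21.

21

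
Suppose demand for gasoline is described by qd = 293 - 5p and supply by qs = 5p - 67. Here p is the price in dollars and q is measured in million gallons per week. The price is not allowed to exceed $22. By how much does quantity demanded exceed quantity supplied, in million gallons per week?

140

Setting quantity demanded equal to quantity supplied, 293 - 5p = 5p - 67, gives p* = 36 and q* = 113.
Because the ceiling (22) lies below the market-clearing price, it is binding.
At p = 22: qd = 293 - 5·22 = 183 and qs = 5·22 - 67 = 43.
Shortage = qd - qs = 183 - 43 = 140.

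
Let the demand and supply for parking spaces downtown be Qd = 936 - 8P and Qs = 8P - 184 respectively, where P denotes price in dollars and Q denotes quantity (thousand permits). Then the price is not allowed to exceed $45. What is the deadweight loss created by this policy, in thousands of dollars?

Without the control the market clears where 936 - 8P = 8P - 184, i.e. P* = 70 and Q* = 376.
Because the ceiling (45) lies below the market-clearing price, it is binding.
At P = 45: Qd = 936 - 8·45 = 576 and Qs = 8·45 - 184 = 176.
Quantity traded falls to 176. At Q = 176 the demand price is (936 - 176)/8 = 95 and the supply price is (184 + 176)/8 = 45.
Deadweight loss = ½ · (95 - 45) · (376 - 176) = ½ · 50 · 200 = 5000.

5000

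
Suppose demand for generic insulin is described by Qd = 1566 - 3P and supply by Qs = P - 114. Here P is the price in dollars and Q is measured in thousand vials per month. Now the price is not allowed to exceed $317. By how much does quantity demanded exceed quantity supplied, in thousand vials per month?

412

Setting quantity demanded equal to quantity supplied, 1566 - 3P = P - 114, gives P* = 420 and Q* = 306.
Because the ceiling (317) lies below the market-clearing price, it is binding.
At P = 317: Qd = 1566 - 3·317 = 615 and Qs = 317 - 114 = 203.
Shortage = Qd - Qs = 615 - 203 = 412.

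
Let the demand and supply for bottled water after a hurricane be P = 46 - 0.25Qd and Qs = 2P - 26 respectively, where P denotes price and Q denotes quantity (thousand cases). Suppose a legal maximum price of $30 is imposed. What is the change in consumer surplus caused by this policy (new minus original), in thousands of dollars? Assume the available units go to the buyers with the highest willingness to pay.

157.5

Rearranging demand gives Qd = 184 - 4P. In a free market, 184 - 4P = 2P - 26 gives the equilibrium P* = 35, Q* = 44.
Because the ceiling (30) lies below the market-clearing price, it is binding.
At P = 30: Qd = 184 - 4·30 = 64 and Qs = 2·30 - 26 = 34.
Consumer surplus without the control is ½ · (46 - 35) · 44 = 242.
With the ceiling, 34 units are sold at 30 (assume they go to the highest-value buyers). The demand price at Q = 34 is 37.5, so CS = ½ · [(46 - 30) + (37.5 - 30)] · 34 = 399.5.
Change in consumer surplus = 399.5 - 242 = 157.5.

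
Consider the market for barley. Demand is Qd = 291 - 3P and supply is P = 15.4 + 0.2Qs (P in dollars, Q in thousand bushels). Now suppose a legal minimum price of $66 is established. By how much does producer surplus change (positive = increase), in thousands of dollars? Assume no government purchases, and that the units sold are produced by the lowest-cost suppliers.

1500

Rearranging supply gives Qs = 5P - 77. Without the control the market clears where 291 - 3P = 5P - 77, i.e. P* = 46 and Q* = 153.
Because the floor (66) lies above the market-clearing price, it is binding.
At P = 66: Qd = 291 - 3·66 = 93 and Qs = 5·66 - 77 = 253.
Producer surplus without the control is ½ · (46 - 15.4) · 153 = 2340.9.
With the floor, 93 units are sold at 66. The supply price at Q = 93 is 34, so PS = ½ · [(66 - 15.4) + (66 - 34)] · 93 = 3840.9.
Change in producer surplus = 3840.9 - 2340.9 = 1500.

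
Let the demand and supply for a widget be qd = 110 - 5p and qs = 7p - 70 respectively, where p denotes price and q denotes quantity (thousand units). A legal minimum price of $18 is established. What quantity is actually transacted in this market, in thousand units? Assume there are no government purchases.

Equilibrium: 110 - 5p = 7p - 70, so 180 = 12p and p* = 15, q* = 35.
Since 18 > 15, the floor is binding.
At p = 18: qd = 110 - 5·18 = 20 and qs = 7·18 - 70 = 56.
The quantity actually transacted is the short side, demand: 20.

20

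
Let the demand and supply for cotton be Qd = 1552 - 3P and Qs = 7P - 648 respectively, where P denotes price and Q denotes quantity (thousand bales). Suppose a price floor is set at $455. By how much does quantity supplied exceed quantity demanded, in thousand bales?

In a free market, 1552 - 3P = 7P - 648 gives the equilibrium P* = 220, Q* = 892.
The floor of 455 is above the equilibrium price 220, so it binds.
At P = 455: Qd = 1552 - 3·455 = 187 and Qs = 7·455 - 648 = 2537.
Surplus = Qs - Qd = 2537 - 187 = 2350.

2350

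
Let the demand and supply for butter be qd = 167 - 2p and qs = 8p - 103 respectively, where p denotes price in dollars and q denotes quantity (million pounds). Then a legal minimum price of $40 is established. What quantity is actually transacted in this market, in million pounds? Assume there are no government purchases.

87

Setting quantity demanded equal to quantity supplied, 167 - 2p = 8p - 103, gives p* = 27 and q* = 113.
Because the floor (40) lies above the market-clearing price, it is binding.
At p = 40: qd = 167 - 2·40 = 87 and qs = 8·40 - 103 = 217.
The quantity actually transacted is the short side, demand: 87.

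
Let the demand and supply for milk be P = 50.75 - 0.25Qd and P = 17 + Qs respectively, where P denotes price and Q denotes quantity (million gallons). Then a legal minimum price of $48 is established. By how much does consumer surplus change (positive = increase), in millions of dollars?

-76

Rearranging demand gives Qd = 203 - 4P; rearranging supply gives Qs = P - 17. Without the control the market clears where 203 - 4P = P - 17, i.e. P* = 44 and Q* = 27.
Because the floor (48) lies above the market-clearing price, it is binding.
At P = 48: Qd = 203 - 4·48 = 11 and Qs = 48 - 17 = 31.
Consumer surplus without the control is ½ · (50.75 - 44) · 27 = 91.125.
With the floor, consumers buy 11 units at 48, so CS = ½ · (50.75 - 48) · 11 = 15.125.
Change in consumer surplus = 15.125 - 91.125 = -76.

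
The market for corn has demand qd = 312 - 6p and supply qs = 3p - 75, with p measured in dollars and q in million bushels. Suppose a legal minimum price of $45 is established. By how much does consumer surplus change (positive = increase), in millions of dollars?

-96

In a free market, 312 - 6p = 3p - 75 gives the equilibrium p* = 43, q* = 54.
Since 45 > 43, the floor is binding.
At p = 45: qd = 312 - 6·45 = 42 and qs = 3·45 - 75 = 60.
Consumer surplus without the control is ½ · (52 - 43) · 54 = 243.
With the floor, consumers buy 42 units at 45, so CS = ½ · (52 - 45) · 42 = 147.
Change in consumer surplus = 147 - 243 = -96.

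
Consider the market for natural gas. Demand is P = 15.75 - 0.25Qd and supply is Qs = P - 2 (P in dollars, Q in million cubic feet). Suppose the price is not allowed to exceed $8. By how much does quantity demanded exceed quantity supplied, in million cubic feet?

25

Rearranging demand gives Qd = 63 - 4P. In a free market, 63 - 4P = P - 2 gives the equilibrium P* = 13, Q* = 11.
The ceiling of 8 is below the equilibrium price 13, so it binds.
At P = 8: Qd = 63 - 4·8 = 31 and Qs = 8 - 2 = 6.
Shortage = Qd - Qs = 31 - 6 = 25.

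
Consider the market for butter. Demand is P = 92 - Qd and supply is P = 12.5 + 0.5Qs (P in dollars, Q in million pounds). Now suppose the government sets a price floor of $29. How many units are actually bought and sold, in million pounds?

53

Rearranging demand gives Qd = 92 - P; rearranging supply gives Qs = 2P - 25. Equilibrium: 92 - P = 2P - 25, so 117 = 3P and P* = 39, Q* = 53.
Since 29 is below P* = 39, the floor does not bind and the free-market outcome prevails.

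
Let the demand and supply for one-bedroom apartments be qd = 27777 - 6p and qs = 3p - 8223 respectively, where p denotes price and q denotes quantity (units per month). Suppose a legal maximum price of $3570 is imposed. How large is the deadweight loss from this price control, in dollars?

Without the control the market clears where 27777 - 6p = 3p - 8223, i.e. p* = 4000 and q* = 3777.
Since 3570 < 4000, the ceiling is binding.
At p = 3570: qd = 27777 - 6·3570 = 6357 and qs = 3·3570 - 8223 = 2487.
Quantity traded falls to 2487. At q = 2487 the demand price is (27777 - 2487)/6 = 4215 and the supply price is (8223 + 2487)/3 = 3570.
Deadweight loss = ½ · (4215 - 3570) · (3777 - 2487) = ½ · 645 · 1290 = 416025.

416025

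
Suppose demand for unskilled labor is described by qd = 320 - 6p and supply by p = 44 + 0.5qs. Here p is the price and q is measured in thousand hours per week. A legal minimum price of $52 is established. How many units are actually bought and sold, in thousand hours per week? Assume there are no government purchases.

Rearranging supply gives qs = 2p - 88. Equilibrium: 320 - 6p = 2p - 88, so 408 = 8p and p* = 51, q* = 14.
The floor of 52 is above the equilibrium price 51, so it binds.
At p = 52: qd = 320 - 6·52 = 8 and qs = 2·52 - 88 = 16.
The quantity actually transacted is the short side, demand: 8.

8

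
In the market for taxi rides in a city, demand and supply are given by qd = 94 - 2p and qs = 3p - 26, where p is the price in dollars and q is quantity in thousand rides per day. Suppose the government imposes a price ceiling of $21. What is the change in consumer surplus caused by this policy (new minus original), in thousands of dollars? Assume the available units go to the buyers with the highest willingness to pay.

90.75

Without the control the market clears where 94 - 2p = 3p - 26, i.e. p* = 24 and q* = 46.
Since 21 < 24, the ceiling is binding.
At p = 21: qd = 94 - 2·21 = 52 and qs = 3·21 - 26 = 37.
Consumer surplus without the control is ½ · (47 - 24) · 46 = 529.
With the ceiling, 37 units are sold at 21 (assume they go to the highest-value buyers). The demand price at q = 37 is 28.5, so CS = ½ · [(47 - 21) + (28.5 - 21)] · 37 = 619.75.
Change in consumer surplus = 619.75 - 529 = 90.75.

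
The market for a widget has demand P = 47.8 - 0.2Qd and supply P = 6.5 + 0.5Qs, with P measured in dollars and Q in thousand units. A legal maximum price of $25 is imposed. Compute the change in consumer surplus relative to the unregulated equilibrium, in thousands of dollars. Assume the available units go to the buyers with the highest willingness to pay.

Rearranging demand gives Qd = 239 - 5P; rearranging supply gives Qs = 2P - 13. Without the control the market clears where 239 - 5P = 2P - 13, i.e. P* = 36 and Q* = 59.
Since 25 < 36, the ceiling is binding.
At P = 25: Qd = 239 - 5·25 = 114 and Qs = 2·25 - 13 = 37.
Consumer surplus without the control is ½ · (47.8 - 36) · 59 = 348.1.
With the ceiling, 37 units are sold at 25 (assume they go to the highest-value buyers). The demand price at Q = 37 is 40.4, so CS = ½ · [(47.8 - 25) + (40.4 - 25)] · 37 = 706.7.
Change in consumer surplus = 706.7 - 348.1 = 358.6.

358.6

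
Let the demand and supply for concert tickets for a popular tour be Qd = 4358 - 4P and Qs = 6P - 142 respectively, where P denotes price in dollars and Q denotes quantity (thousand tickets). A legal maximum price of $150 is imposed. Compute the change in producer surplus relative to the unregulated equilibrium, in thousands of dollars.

In a free market, 4358 - 4P = 6P - 142 gives the equilibrium P* = 450, Q* = 2558.
Since 150 < 450, the ceiling is binding.
At P = 150: Qd = 4358 - 4·150 = 3758 and Qs = 6·150 - 142 = 758.
Producer surplus without the control is ½ · (450 - 71/3) · 2558 = 1635841/3.
With the ceiling, producers sell 758 units at 150, so PS = ½ · (150 - 71/3) · 758 = 143641/3.
Change in producer surplus = 143641/3 - 1635841/3 = -497400.

-497400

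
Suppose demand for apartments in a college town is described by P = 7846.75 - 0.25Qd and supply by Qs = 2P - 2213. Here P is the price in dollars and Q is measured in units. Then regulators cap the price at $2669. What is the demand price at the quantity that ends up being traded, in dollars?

7065.5

Rearranging demand gives Qd = 31387 - 4P. Setting quantity demanded equal to quantity supplied, 31387 - 4P = 2P - 2213, gives P* = 5600 and Q* = 8987.
Since 2669 < 5600, the ceiling is binding.
At P = 2669: Qd = 31387 - 4·2669 = 20711 and Qs = 2·2669 - 2213 = 3125.
Only 3125 units reach the market. On the demand curve, the marginal buyer's willingness to pay at Q = 3125 is (31387 - 3125)/4 = 7065.5.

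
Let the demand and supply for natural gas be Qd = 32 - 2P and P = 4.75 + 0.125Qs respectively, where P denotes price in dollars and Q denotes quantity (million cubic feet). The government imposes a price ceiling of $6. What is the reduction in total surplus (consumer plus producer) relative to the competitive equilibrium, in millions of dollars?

20

Rearranging supply gives Qs = 8P - 38. Without the control the market clears where 32 - 2P = 8P - 38, i.e. P* = 7 and Q* = 18.
The ceiling of 6 is below the equilibrium price 7, so it binds.
At P = 6: Qd = 32 - 2·6 = 20 and Qs = 8·6 - 38 = 10.
Quantity traded falls to 10. At Q = 10 the demand price is (32 - 10)/2 = 11 and the supply price is (38 + 10)/8 = 6.
Deadweight loss = ½ · (11 - 6) · (18 - 10) = ½ · 5 · 8 = 20.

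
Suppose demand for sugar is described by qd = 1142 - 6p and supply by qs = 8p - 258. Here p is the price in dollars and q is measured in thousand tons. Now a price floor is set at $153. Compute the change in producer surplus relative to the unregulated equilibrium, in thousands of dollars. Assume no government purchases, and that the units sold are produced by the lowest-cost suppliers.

Without the control the market clears where 1142 - 6p = 8p - 258, i.e. p* = 100 and q* = 542.
Because the floor (153) lies above the market-clearing price, it is binding.
At p = 153: qd = 1142 - 6·153 = 224 and qs = 8·153 - 258 = 966.
Producer surplus without the control is ½ · (100 - 32.25) · 542 = 18360.25.
With the floor, 224 units are sold at 153. The supply price at q = 224 is 60.25, so PS = ½ · [(153 - 32.25) + (153 - 60.25)] · 224 = 23912.
Change in producer surplus = 23912 - 18360.25 = 5551.75.

5551.75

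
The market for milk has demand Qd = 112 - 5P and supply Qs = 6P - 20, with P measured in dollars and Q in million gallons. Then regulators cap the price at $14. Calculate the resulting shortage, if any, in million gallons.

0

Equilibrium: 112 - 5P = 6P - 20, so 132 = 11P and P* = 12, Q* = 52.
Since 14 is above P* = 12, the ceiling does not bind and the free-market outcome prevails.
Since the control does not bind, there is no shortage.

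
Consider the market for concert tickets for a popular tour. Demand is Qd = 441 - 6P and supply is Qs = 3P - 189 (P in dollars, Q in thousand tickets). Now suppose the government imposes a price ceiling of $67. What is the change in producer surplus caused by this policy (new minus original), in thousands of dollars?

-49.5

Equilibrium: 441 - 6P = 3P - 189, so 630 = 9P and P* = 70, Q* = 21.
Since 67 < 70, the ceiling is binding.
At P = 67: Qd = 441 - 6·67 = 39 and Qs = 3·67 - 189 = 12.
Producer surplus without the control is ½ · (70 - 63) · 21 = 73.5.
With the ceiling, producers sell 12 units at 67, so PS = ½ · (67 - 63) · 12 = 24.
Change in producer surplus = 24 - 73.5 = -49.5.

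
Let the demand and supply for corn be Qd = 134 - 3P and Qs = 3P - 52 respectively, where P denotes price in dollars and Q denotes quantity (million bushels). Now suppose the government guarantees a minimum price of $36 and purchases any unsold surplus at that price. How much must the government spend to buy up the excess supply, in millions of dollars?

1080

In a free market, 134 - 3P = 3P - 52 gives the equilibrium P* = 31, Q* = 41.
Because the floor (36) lies above the market-clearing price, it is binding.
At P = 36: Qd = 134 - 3·36 = 26 and Qs = 3·36 - 52 = 56.
Surplus = Qs - Qd = 30.
Government expenditure = surplus × support price = 30 × 36 = 1080.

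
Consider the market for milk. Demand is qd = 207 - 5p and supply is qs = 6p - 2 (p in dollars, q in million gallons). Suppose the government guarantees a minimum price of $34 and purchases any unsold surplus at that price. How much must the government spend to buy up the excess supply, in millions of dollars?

5610

In a free market, 207 - 5p = 6p - 2 gives the equilibrium p* = 19, q* = 112.
The floor of 34 is above the equilibrium price 19, so it binds.
At p = 34: qd = 207 - 5·34 = 37 and qs = 6·34 - 2 = 202.
Surplus = qs - qd = 165.
Government expenditure = surplus × support price = 165 × 34 = 5610.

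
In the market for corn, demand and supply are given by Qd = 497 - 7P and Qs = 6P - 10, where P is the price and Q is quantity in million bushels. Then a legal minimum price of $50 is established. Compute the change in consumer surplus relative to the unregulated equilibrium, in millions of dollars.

Without the control the market clears where 497 - 7P = 6P - 10, i.e. P* = 39 and Q* = 224.
Because the floor (50) lies above the market-clearing price, it is binding.
At P = 50: Qd = 497 - 7·50 = 147 and Qs = 6·50 - 10 = 290.
Consumer surplus without the control is ½ · (71 - 39) · 224 = 3584.
With the floor, consumers buy 147 units at 50, so CS = ½ · (71 - 50) · 147 = 1543.5.
Change in consumer surplus = 1543.5 - 3584 = -2040.5.

-2040.5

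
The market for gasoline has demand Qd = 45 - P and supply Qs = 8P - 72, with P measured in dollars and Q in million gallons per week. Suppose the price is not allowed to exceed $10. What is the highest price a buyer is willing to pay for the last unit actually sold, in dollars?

In a free market, 45 - P = 8P - 72 gives the equilibrium P* = 13, Q* = 32.
Because the ceiling (10) lies below the market-clearing price, it is binding.
At P = 10: Qd = 45 - 10 = 35 and Qs = 8·10 - 72 = 8.
Only 8 units reach the market. On the demand curve, the marginal buyer's willingness to pay at Q = 8 is (45 - 8) = 37.

37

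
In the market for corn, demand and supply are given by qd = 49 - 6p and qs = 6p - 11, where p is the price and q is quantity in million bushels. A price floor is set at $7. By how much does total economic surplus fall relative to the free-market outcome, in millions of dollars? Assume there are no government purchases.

24

Setting quantity demanded equal to quantity supplied, 49 - 6p = 6p - 11, gives p* = 5 and q* = 19.
The floor of 7 is above the equilibrium price 5, so it binds.
At p = 7: qd = 49 - 6·7 = 7 and qs = 6·7 - 11 = 31.
Quantity traded falls to 7. At q = 7 the demand price is (49 - 7)/6 = 7 and the supply price is (11 + 7)/6 = 3.
Deadweight loss = ½ · (7 - 3) · (19 - 7) = ½ · 4 · 12 = 24.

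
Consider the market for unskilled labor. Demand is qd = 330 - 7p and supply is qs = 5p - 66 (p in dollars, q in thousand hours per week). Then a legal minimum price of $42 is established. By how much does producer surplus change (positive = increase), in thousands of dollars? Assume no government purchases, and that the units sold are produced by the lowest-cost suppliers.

Equilibrium: 330 - 7p = 5p - 66, so 396 = 12p and p* = 33, q* = 99.
The floor of 42 is above the equilibrium price 33, so it binds.
At p = 42: qd = 330 - 7·42 = 36 and qs = 5·42 - 66 = 144.
Producer surplus without the control is ½ · (33 - 13.2) · 99 = 980.1.
With the floor, 36 units are sold at 42. The supply price at q = 36 is 20.4, so PS = ½ · [(42 - 13.2) + (42 - 20.4)] · 36 = 907.2.
Change in producer surplus = 907.2 - 980.1 = -72.9.

-72.9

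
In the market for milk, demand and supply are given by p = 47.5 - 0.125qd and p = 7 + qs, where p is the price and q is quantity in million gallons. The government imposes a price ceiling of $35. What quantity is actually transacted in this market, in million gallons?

Rearranging demand gives qd = 380 - 8p; rearranging supply gives qs = p - 7. Without the control the market clears where 380 - 8p = p - 7, i.e. p* = 43 and q* = 36.
Since 35 < 43, the ceiling is binding.
At p = 35: qd = 380 - 8·35 = 100 and qs = 35 - 7 = 28.
The quantity actually transacted is the short side, supply: 28.

28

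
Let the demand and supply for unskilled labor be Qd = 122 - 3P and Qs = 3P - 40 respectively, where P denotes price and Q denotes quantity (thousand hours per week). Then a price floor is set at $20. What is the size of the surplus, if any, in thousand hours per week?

Equilibrium: 122 - 3P = 3P - 40, so 162 = 6P and P* = 27, Q* = 41.
Since 20 is below P* = 27, the floor does not bind and the free-market outcome prevails.
Since the control does not bind, there is no surplus.

0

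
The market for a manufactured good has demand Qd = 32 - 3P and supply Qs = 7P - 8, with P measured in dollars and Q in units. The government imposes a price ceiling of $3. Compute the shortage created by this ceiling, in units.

10

Without the control the market clears where 32 - 3P = 7P - 8, i.e. P* = 4 and Q* = 20.
The ceiling of 3 is below the equilibrium price 4, so it binds.
At P = 3: Qd = 32 - 3·3 = 23 and Qs = 7·3 - 8 = 13.
Shortage = Qd - Qs = 23 - 13 = 10.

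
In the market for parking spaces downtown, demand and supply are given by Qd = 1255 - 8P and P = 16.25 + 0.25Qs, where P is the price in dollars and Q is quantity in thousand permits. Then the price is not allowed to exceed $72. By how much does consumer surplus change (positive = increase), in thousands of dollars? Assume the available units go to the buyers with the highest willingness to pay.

7030

Rearranging supply gives Qs = 4P - 65. Equilibrium: 1255 - 8P = 4P - 65, so 1320 = 12P and P* = 110, Q* = 375.
Since 72 < 110, the ceiling is binding.
At P = 72: Qd = 1255 - 8·72 = 679 and Qs = 4·72 - 65 = 223.
Consumer surplus without the control is ½ · (156.875 - 110) · 375 = 8789.0625.
With the ceiling, 223 units are sold at 72 (assume they go to the highest-value buyers). The demand price at Q = 223 is 129, so CS = ½ · [(156.875 - 72) + (129 - 72)] · 223 = 15819.0625.
Change in consumer surplus = 15819.0625 - 8789.0625 = 7030.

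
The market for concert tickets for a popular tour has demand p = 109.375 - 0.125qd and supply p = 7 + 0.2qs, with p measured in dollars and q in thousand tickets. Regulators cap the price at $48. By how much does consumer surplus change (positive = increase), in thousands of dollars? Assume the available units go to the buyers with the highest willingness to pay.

Rearranging demand gives qd = 875 - 8p; rearranging supply gives qs = 5p - 35. Equilibrium: 875 - 8p = 5p - 35, so 910 = 13p and p* = 70, q* = 315.
Because the ceiling (48) lies below the market-clearing price, it is binding.
At p = 48: qd = 875 - 8·48 = 491 and qs = 5·48 - 35 = 205.
Consumer surplus without the control is ½ · (109.375 - 70) · 315 = 6201.5625.
With the ceiling, 205 units are sold at 48 (assume they go to the highest-value buyers). The demand price at q = 205 is 83.75, so CS = ½ · [(109.375 - 48) + (83.75 - 48)] · 205 = 9955.3125.
Change in consumer surplus = 9955.3125 - 6201.5625 = 3753.75.

3753.75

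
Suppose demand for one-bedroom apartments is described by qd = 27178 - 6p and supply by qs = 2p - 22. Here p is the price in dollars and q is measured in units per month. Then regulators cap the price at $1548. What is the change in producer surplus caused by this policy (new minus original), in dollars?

Equilibrium: 27178 - 6p = 2p - 22, so 27200 = 8p and p* = 3400, q* = 6778.
Because the ceiling (1548) lies below the market-clearing price, it is binding.
At p = 1548: qd = 27178 - 6·1548 = 17890 and qs = 2·1548 - 22 = 3074.
Producer surplus without the control is ½ · (3400 - 11) · 6778 = 11485321.
With the ceiling, producers sell 3074 units at 1548, so PS = ½ · (1548 - 11) · 3074 = 2362369.
Change in producer surplus = 2362369 - 11485321 = -9122952.

-9122952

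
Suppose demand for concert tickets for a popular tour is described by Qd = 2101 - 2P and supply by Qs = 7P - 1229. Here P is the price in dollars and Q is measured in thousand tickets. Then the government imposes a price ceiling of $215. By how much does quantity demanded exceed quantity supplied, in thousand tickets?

1395

Without the control the market clears where 2101 - 2P = 7P - 1229, i.e. P* = 370 and Q* = 1361.
The ceiling of 215 is below the equilibrium price 370, so it binds.
At P = 215: Qd = 2101 - 2·215 = 1671 and Qs = 7·215 - 1229 = 276.
Shortage = Qd - Qs = 1671 - 276 = 1395.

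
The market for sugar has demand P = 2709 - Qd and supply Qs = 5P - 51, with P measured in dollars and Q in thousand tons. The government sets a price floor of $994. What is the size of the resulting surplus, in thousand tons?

Rearranging demand gives Qd = 2709 - P. In a free market, 2709 - P = 5P - 51 gives the equilibrium P* = 460, Q* = 2249.
Because the floor (994) lies above the market-clearing price, it is binding.
At P = 994: Qd = 2709 - 994 = 1715 and Qs = 5·994 - 51 = 4919.
Surplus = Qs - Qd = 4919 - 1715 = 3204.

3204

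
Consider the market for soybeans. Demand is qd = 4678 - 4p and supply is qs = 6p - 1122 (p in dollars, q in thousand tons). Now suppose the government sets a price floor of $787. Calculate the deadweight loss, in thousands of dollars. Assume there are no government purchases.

Setting quantity demanded equal to quantity supplied, 4678 - 4p = 6p - 1122, gives p* = 580 and q* = 2358.
The floor of 787 is above the equilibrium price 580, so it binds.
At p = 787: qd = 4678 - 4·787 = 1530 and qs = 6·787 - 1122 = 3600.
Quantity traded falls to 1530. At q = 1530 the demand price is (4678 - 1530)/4 = 787 and the supply price is (1122 + 1530)/6 = 442.
Deadweight loss = ½ · (787 - 442) · (2358 - 1530) = ½ · 345 · 828 = 142830.

142830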